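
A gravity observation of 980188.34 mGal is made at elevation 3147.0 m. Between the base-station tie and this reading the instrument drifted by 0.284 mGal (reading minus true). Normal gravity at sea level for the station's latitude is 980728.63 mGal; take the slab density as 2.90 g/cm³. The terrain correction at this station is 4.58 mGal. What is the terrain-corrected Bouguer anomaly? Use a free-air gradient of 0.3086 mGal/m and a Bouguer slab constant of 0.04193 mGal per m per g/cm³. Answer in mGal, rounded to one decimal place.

52.5

Drift-corrected reading = 980188.34 − (0.284) = 980188.056 mGal
Free-air correction = 0.3086 × 3147.0 = 971.16 mGal
Free-air anomaly = 980188.056 − 980728.63 + (971.16) = 430.586 mGal
Bouguer slab correction = 0.04193 × 2.90 × 3147.0 = 382.67 mGal
Simple Bouguer anomaly = 430.586 − (382.67) = 47.916 mGal
Complete Bouguer anomaly = 47.916 + 4.58 = 52.496 mGal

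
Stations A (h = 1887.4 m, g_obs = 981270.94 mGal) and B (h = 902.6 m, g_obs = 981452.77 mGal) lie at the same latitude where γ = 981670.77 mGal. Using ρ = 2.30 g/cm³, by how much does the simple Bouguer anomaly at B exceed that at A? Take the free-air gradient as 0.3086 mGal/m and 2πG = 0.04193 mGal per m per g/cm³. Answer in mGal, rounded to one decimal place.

Δg_SB(A) = 981270.94 − 981670.77 + 0.3086×1887.4 − 0.04193×2.30×1887.4 = 0.60 mGal
Δg_SB(B) = 981452.77 − 981670.77 + 0.3086×902.6 − 0.04193×2.30×902.6 = -26.50 mGal
Difference = -26.50 − (0.60) = -27.10 mGal

-27.1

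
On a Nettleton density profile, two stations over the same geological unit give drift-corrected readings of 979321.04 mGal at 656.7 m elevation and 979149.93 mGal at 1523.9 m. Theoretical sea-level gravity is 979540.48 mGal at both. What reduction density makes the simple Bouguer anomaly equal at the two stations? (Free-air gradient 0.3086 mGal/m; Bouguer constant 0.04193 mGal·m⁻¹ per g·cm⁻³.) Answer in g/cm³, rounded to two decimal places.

Δg_obs = 979149.93 − 979321.04 = -171.11 mGal over Δh = 1523.9 − 656.7 = 867.2 m
Equal Bouguer anomalies ⇒ Δg_obs + (0.3086 − 0.04193ρ)·Δh = 0
0.3086 − 0.04193ρ = −Δg_obs/Δh = 0.19731
ρ = (0.3086 − 0.19731) / 0.04193 = 2.65 g/cm³

2.65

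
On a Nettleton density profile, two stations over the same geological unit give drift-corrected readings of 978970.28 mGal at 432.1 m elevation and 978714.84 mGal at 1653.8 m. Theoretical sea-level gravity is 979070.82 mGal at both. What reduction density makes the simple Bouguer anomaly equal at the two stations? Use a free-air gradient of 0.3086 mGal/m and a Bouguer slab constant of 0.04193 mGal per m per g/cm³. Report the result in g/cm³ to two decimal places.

2.37

Δg_obs = 978714.84 − 978970.28 = -255.44 mGal over Δh = 1653.8 − 432.1 = 1221.7 m
Equal Bouguer anomalies ⇒ Δg_obs + (0.3086 − 0.04193ρ)·Δh = 0
0.3086 − 0.04193ρ = −Δg_obs/Δh = 0.20909
ρ = (0.3086 − 0.20909) / 0.04193 = 2.37 g/cm³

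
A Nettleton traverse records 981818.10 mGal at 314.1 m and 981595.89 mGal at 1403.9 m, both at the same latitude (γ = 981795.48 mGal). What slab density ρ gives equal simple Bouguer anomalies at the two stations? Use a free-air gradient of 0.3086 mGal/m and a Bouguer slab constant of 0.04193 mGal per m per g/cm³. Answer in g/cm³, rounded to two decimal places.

2.50

Δg_obs = 981595.89 − 981818.10 = -222.21 mGal over Δh = 1403.9 − 314.1 = 1089.8 m
Equal Bouguer anomalies ⇒ Δg_obs + (0.3086 − 0.04193ρ)·Δh = 0
0.3086 − 0.04193ρ = −Δg_obs/Δh = 0.20390
ρ = (0.3086 − 0.20390) / 0.04193 = 2.50 g/cm³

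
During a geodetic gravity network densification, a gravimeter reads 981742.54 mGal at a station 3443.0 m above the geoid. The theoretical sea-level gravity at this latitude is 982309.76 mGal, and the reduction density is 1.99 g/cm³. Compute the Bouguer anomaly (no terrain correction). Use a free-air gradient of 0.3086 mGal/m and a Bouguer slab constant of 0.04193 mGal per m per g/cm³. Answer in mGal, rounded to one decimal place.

Free-air correction = 0.3086 × 3443.0 = 1062.51 mGal
Free-air anomaly = 981742.54 − 982309.76 + (1062.51) = 495.29 mGal
Bouguer slab correction = 0.04193 × 1.99 × 3443.0 = 287.29 mGal
Simple Bouguer anomaly = 495.29 − (287.29) = 208.00 mGal

208.0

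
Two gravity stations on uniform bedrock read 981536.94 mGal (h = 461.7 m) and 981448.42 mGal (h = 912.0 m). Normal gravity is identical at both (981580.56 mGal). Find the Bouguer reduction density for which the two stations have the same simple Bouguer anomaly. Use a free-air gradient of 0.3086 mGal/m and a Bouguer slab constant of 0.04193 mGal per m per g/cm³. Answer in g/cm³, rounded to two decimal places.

2.67

Δg_obs = 981448.42 − 981536.94 = -88.52 mGal over Δh = 912.0 − 461.7 = 450.3 m
Equal Bouguer anomalies ⇒ Δg_obs + (0.3086 − 0.04193ρ)·Δh = 0
0.3086 − 0.04193ρ = −Δg_obs/Δh = 0.19658
ρ = (0.3086 − 0.19658) / 0.04193 = 2.67 g/cm³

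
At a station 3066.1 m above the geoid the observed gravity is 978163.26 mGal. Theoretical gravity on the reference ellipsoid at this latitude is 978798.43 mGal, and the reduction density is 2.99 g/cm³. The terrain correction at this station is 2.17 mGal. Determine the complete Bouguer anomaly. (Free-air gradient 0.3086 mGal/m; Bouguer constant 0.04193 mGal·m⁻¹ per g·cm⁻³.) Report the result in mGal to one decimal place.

Free-air correction = 0.3086 × 3066.1 = 946.20 mGal
Free-air anomaly = 978163.26 − 978798.43 + (946.20) = 311.03 mGal
Bouguer slab correction = 0.04193 × 2.99 × 3066.1 = 384.40 mGal
Simple Bouguer anomaly = 311.03 − (384.40) = -73.37 mGal
Complete Bouguer anomaly = -73.37 + 2.17 = -71.20 mGal

-71.2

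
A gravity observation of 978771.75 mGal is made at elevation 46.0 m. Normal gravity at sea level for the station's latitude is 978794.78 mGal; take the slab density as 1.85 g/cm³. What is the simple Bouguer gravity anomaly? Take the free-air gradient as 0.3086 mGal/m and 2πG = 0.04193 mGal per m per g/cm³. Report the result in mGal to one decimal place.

-12.4

Free-air correction = 0.3086 × 46.0 = 14.20 mGal
Free-air anomaly = 978771.75 − 978794.78 + (14.20) = -8.83 mGal
Bouguer slab correction = 0.04193 × 1.85 × 46.0 = 3.57 mGal
Simple Bouguer anomaly = -8.83 − (3.57) = -12.40 mGal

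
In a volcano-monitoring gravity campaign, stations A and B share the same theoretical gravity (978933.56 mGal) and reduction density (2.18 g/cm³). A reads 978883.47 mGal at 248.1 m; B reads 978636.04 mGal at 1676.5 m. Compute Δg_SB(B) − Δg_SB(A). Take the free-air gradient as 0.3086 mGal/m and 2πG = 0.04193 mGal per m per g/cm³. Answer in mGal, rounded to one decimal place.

62.8

Δg_SB(A) = 978883.47 − 978933.56 + 0.3086×248.1 − 0.04193×2.18×248.1 = 3.80 mGal
Δg_SB(B) = 978636.04 − 978933.56 + 0.3086×1676.5 − 0.04193×2.18×1676.5 = 66.60 mGal
Difference = 66.60 − (3.80) = 62.80 mGal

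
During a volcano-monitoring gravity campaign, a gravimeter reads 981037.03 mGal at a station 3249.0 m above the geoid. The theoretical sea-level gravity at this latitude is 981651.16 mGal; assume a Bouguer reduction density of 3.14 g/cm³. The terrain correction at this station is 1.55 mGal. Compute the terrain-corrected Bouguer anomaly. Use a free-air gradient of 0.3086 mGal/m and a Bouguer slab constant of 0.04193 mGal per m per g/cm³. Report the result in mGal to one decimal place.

-37.7

Free-air correction = 0.3086 × 3249.0 = 1002.64 mGal
Free-air anomaly = 981037.03 − 981651.16 + (1002.64) = 388.51 mGal
Bouguer slab correction = 0.04193 × 3.14 × 3249.0 = 427.76 mGal
Simple Bouguer anomaly = 388.51 − (427.76) = -39.25 mGal
Complete Bouguer anomaly = -39.25 + 1.55 = -37.70 mGal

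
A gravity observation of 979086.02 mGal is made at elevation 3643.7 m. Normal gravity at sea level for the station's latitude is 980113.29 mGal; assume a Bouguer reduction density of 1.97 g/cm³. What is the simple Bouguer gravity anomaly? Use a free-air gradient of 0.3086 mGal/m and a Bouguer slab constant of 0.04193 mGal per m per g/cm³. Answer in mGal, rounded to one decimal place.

-203.8

Free-air correction = 0.3086 × 3643.7 = 1124.45 mGal
Free-air anomaly = 979086.02 − 980113.29 + (1124.45) = 97.18 mGal
Bouguer slab correction = 0.04193 × 1.97 × 3643.7 = 300.98 mGal
Simple Bouguer anomaly = 97.18 − (300.98) = -203.80 mGal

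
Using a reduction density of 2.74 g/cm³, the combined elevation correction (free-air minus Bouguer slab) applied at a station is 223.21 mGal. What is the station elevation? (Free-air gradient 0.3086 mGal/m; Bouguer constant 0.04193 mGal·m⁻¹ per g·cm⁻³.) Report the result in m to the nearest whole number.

1152

Combined gradient = 0.3086 − 0.04193 × 2.74 = 0.1937118 mGal/m
h = 223.21 / 0.1937118 = 1152.28 m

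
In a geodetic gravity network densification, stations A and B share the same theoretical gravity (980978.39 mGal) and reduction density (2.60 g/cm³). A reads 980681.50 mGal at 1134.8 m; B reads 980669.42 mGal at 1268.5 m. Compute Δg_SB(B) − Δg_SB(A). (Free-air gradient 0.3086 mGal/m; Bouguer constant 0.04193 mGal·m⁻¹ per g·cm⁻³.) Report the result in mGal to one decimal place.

14.6

Δg_SB(A) = 980681.50 − 980978.39 + 0.3086×1134.8 − 0.04193×2.60×1134.8 = -70.40 mGal
Δg_SB(B) = 980669.42 − 980978.39 + 0.3086×1268.5 − 0.04193×2.60×1268.5 = -55.80 mGal
Difference = -55.80 − (-70.40) = 14.60 mGal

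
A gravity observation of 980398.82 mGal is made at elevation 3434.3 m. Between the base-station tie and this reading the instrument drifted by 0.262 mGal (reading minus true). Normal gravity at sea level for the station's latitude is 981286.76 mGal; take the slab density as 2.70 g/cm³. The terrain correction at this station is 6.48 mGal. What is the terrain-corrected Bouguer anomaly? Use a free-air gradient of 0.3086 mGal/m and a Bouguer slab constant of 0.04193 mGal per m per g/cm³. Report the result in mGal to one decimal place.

Drift-corrected reading = 980398.82 − (0.262) = 980398.558 mGal
Free-air correction = 0.3086 × 3434.3 = 1059.82 mGal
Free-air anomaly = 980398.558 − 981286.76 + (1059.82) = 171.618 mGal
Bouguer slab correction = 0.04193 × 2.70 × 3434.3 = 388.80 mGal
Simple Bouguer anomaly = 171.618 − (388.80) = -217.182 mGal
Complete Bouguer anomaly = -217.182 + 6.48 = -210.702 mGal

-210.7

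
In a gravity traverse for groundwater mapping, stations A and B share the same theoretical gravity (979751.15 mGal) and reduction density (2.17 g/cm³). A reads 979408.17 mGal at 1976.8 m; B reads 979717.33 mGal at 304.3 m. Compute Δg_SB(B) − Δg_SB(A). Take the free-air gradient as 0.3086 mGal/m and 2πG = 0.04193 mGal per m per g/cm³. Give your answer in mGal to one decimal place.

Δg_SB(A) = 979408.17 − 979751.15 + 0.3086×1976.8 − 0.04193×2.17×1976.8 = 87.20 mGal
Δg_SB(B) = 979717.33 − 979751.15 + 0.3086×304.3 − 0.04193×2.17×304.3 = 32.40 mGal
Difference = 32.40 − (87.20) = -54.80 mGal

-54.8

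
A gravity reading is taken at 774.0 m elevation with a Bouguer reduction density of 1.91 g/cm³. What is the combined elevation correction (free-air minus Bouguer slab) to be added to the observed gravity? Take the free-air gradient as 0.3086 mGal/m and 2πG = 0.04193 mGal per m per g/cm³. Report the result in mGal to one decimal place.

Combined gradient = 0.3086 − 0.04193 × 1.91 = 0.2285137 mGal/m
Combined elevation correction = 0.2285137 × 774.0 = 176.9 mGal

176.9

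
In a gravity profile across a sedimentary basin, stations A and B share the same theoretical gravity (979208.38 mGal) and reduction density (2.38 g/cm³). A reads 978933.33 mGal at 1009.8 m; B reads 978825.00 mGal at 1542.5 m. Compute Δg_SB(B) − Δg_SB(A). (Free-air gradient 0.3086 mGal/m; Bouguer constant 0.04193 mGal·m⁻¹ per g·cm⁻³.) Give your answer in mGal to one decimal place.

2.9

Δg_SB(A) = 978933.33 − 979208.38 + 0.3086×1009.8 − 0.04193×2.38×1009.8 = -64.20 mGal
Δg_SB(B) = 978825.00 − 979208.38 + 0.3086×1542.5 − 0.04193×2.38×1542.5 = -61.30 mGal
Difference = -61.30 − (-64.20) = 2.90 mGal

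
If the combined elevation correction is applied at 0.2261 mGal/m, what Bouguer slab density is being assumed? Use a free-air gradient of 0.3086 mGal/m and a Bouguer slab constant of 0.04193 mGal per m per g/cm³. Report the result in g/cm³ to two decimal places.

1.97

0.2261 = 0.3086 − 0.04193 × ρ
ρ = (0.3086 − 0.2261) / 0.04193 = 1.97 g/cm³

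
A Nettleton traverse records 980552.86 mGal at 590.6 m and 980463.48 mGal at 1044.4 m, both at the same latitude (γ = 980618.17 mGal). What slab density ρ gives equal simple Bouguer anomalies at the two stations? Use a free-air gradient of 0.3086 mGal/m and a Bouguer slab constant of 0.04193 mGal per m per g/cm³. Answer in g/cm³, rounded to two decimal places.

2.66

Δg_obs = 980463.48 − 980552.86 = -89.38 mGal over Δh = 1044.4 − 590.6 = 453.8 m
Equal Bouguer anomalies ⇒ Δg_obs + (0.3086 − 0.04193ρ)·Δh = 0
0.3086 − 0.04193ρ = −Δg_obs/Δh = 0.19696
ρ = (0.3086 − 0.19696) / 0.04193 = 2.66 g/cm³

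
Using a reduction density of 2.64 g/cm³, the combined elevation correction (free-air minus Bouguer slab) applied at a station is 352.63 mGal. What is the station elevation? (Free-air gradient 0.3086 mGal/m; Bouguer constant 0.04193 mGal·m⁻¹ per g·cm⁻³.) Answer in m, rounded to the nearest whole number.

1782

Combined gradient = 0.3086 − 0.04193 × 2.64 = 0.1979048 mGal/m
h = 352.63 / 0.1979048 = 1781.82 m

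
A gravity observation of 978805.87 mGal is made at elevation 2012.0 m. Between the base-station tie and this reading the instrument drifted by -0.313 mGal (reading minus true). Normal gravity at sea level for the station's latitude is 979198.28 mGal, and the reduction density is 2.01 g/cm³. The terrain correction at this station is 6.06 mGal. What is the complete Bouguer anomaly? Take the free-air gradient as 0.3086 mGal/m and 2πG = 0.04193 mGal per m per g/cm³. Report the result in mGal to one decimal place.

Drift-corrected reading = 978805.87 − (-0.313) = 978806.183 mGal
Free-air correction = 0.3086 × 2012.0 = 620.90 mGal
Free-air anomaly = 978806.183 − 979198.28 + (620.90) = 228.803 mGal
Bouguer slab correction = 0.04193 × 2.01 × 2012.0 = 169.57 mGal
Simple Bouguer anomaly = 228.803 − (169.57) = 59.233 mGal
Complete Bouguer anomaly = 59.233 + 6.06 = 65.293 mGal

65.3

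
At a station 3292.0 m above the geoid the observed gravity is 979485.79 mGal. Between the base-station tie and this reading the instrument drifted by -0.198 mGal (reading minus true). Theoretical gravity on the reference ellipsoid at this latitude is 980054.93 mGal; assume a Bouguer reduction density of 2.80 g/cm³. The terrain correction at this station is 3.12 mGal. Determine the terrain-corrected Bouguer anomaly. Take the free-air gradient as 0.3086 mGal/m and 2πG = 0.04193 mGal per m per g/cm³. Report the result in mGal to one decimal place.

63.6

Drift-corrected reading = 979485.79 − (-0.198) = 979485.988 mGal
Free-air correction = 0.3086 × 3292.0 = 1015.91 mGal
Free-air anomaly = 979485.988 − 980054.93 + (1015.91) = 446.968 mGal
Bouguer slab correction = 0.04193 × 2.80 × 3292.0 = 386.49 mGal
Simple Bouguer anomaly = 446.968 − (386.49) = 60.478 mGal
Complete Bouguer anomaly = 60.478 + 3.12 = 63.598 mGal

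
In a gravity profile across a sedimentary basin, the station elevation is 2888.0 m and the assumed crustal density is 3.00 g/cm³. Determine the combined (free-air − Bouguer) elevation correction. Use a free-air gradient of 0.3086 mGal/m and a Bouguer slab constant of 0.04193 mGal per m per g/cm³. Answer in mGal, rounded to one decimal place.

Combined gradient = 0.3086 − 0.04193 × 3.00 = 0.1828100 mGal/m
Combined elevation correction = 0.1828100 × 2888.0 = 528.0 mGal

528.0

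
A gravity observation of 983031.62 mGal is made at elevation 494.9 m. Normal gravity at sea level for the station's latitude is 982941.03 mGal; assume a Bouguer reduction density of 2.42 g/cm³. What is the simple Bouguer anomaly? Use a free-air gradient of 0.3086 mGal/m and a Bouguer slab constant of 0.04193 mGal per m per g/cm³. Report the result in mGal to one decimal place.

193.1

Free-air correction = 0.3086 × 494.9 = 152.73 mGal
Free-air anomaly = 983031.62 − 982941.03 + (152.73) = 243.32 mGal
Bouguer slab correction = 0.04193 × 2.42 × 494.9 = 50.22 mGal
Simple Bouguer anomaly = 243.32 − (50.22) = 193.10 mGal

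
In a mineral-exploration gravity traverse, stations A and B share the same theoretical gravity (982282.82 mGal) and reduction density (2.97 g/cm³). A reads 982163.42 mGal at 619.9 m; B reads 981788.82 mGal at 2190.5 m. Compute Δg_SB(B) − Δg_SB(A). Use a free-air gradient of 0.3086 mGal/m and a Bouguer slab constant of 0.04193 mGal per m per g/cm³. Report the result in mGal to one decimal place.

Δg_SB(A) = 982163.42 − 982282.82 + 0.3086×619.9 − 0.04193×2.97×619.9 = -5.30 mGal
Δg_SB(B) = 981788.82 − 982282.82 + 0.3086×2190.5 − 0.04193×2.97×2190.5 = -90.80 mGal
Difference = -90.80 − (-5.30) = -85.50 mGal

-85.5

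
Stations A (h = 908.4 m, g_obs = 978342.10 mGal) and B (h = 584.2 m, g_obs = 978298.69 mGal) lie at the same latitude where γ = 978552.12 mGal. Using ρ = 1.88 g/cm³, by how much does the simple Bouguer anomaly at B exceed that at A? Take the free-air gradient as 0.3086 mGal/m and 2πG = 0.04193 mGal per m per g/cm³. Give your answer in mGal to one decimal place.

Δg_SB(A) = 978342.10 − 978552.12 + 0.3086×908.4 − 0.04193×1.88×908.4 = -1.30 mGal
Δg_SB(B) = 978298.69 − 978552.12 + 0.3086×584.2 − 0.04193×1.88×584.2 = -119.20 mGal
Difference = -119.20 − (-1.30) = -117.90 mGal

-117.9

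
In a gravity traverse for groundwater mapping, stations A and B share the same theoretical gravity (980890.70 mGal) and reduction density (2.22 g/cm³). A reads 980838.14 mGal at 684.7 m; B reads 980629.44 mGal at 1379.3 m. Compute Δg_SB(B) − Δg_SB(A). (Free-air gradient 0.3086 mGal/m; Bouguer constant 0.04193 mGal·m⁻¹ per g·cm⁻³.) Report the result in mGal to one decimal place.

Δg_SB(A) = 980838.14 − 980890.70 + 0.3086×684.7 − 0.04193×2.22×684.7 = 95.00 mGal
Δg_SB(B) = 980629.44 − 980890.70 + 0.3086×1379.3 − 0.04193×2.22×1379.3 = 36.00 mGal
Difference = 36.00 − (95.00) = -59.00 mGal

-59.0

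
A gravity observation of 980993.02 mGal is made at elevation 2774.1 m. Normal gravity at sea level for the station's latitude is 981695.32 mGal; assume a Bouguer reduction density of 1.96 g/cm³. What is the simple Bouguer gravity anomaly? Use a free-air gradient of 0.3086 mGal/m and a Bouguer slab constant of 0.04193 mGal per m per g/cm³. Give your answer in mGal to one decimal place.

-74.2

Free-air correction = 0.3086 × 2774.1 = 856.09 mGal
Free-air anomaly = 980993.02 − 981695.32 + (856.09) = 153.79 mGal
Bouguer slab correction = 0.04193 × 1.96 × 2774.1 = 227.98 mGal
Simple Bouguer anomaly = 153.79 − (227.98) = -74.19 mGal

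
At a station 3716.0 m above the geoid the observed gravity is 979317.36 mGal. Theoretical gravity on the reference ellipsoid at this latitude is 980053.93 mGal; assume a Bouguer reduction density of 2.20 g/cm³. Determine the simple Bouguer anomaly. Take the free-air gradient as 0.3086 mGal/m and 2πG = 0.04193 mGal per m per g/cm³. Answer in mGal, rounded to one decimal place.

Free-air correction = 0.3086 × 3716.0 = 1146.76 mGal
Free-air anomaly = 979317.36 − 980053.93 + (1146.76) = 410.19 mGal
Bouguer slab correction = 0.04193 × 2.20 × 3716.0 = 342.79 mGal
Simple Bouguer anomaly = 410.19 − (342.79) = 67.40 mGal

67.4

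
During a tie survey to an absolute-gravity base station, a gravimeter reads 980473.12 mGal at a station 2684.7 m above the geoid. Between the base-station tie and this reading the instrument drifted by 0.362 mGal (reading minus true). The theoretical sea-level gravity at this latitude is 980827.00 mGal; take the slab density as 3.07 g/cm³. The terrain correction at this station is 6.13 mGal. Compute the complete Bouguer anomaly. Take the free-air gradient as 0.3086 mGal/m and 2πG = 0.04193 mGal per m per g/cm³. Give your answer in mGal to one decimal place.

134.8

Drift-corrected reading = 980473.12 − (0.362) = 980472.758 mGal
Free-air correction = 0.3086 × 2684.7 = 828.50 mGal
Free-air anomaly = 980472.758 − 980827.00 + (828.50) = 474.258 mGal
Bouguer slab correction = 0.04193 × 3.07 × 2684.7 = 345.59 mGal
Simple Bouguer anomaly = 474.258 − (345.59) = 128.668 mGal
Complete Bouguer anomaly = 128.668 + 6.13 = 134.798 mGal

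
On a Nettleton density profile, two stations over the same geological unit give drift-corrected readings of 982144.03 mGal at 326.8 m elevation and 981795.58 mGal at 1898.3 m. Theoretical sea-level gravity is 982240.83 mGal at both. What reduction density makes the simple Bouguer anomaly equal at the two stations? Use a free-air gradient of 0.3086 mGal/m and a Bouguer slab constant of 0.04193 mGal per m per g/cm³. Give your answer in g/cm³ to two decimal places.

Δg_obs = 981795.58 − 982144.03 = -348.45 mGal over Δh = 1898.3 − 326.8 = 1571.5 m
Equal Bouguer anomalies ⇒ Δg_obs + (0.3086 − 0.04193ρ)·Δh = 0
0.3086 − 0.04193ρ = −Δg_obs/Δh = 0.22173
ρ = (0.3086 − 0.22173) / 0.04193 = 2.07 g/cm³

2.07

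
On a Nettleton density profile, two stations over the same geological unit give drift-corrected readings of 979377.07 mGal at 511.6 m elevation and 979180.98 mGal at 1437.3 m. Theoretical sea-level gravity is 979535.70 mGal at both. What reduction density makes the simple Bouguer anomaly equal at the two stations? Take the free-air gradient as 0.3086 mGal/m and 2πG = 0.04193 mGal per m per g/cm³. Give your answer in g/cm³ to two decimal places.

Δg_obs = 979180.98 − 979377.07 = -196.09 mGal over Δh = 1437.3 − 511.6 = 925.7 m
Equal Bouguer anomalies ⇒ Δg_obs + (0.3086 − 0.04193ρ)·Δh = 0
0.3086 − 0.04193ρ = −Δg_obs/Δh = 0.21183
ρ = (0.3086 − 0.21183) / 0.04193 = 2.31 g/cm³

2.31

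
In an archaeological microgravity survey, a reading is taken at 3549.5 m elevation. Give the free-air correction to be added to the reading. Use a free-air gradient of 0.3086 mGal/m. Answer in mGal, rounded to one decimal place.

1095.4

Free-air correction = 0.3086 × 3549.5 = 1095.4 mGal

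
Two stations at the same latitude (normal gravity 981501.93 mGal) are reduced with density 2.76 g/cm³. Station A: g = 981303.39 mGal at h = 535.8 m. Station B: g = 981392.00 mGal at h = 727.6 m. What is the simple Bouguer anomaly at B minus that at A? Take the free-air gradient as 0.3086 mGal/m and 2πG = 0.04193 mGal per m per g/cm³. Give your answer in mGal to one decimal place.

125.6

Δg_SB(A) = 981303.39 − 981501.93 + 0.3086×535.8 − 0.04193×2.76×535.8 = -95.20 mGal
Δg_SB(B) = 981392.00 − 981501.93 + 0.3086×727.6 − 0.04193×2.76×727.6 = 30.40 mGal
Difference = 30.40 − (-95.20) = 125.60 mGal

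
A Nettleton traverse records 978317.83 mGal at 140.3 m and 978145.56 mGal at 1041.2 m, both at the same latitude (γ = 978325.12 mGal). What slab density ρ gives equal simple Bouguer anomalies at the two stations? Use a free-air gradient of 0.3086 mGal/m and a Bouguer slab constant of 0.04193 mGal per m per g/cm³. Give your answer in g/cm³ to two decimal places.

Δg_obs = 978145.56 − 978317.83 = -172.27 mGal over Δh = 1041.2 − 140.3 = 900.9 m
Equal Bouguer anomalies ⇒ Δg_obs + (0.3086 − 0.04193ρ)·Δh = 0
0.3086 − 0.04193ρ = −Δg_obs/Δh = 0.19122
ρ = (0.3086 − 0.19122) / 0.04193 = 2.80 g/cm³

2.80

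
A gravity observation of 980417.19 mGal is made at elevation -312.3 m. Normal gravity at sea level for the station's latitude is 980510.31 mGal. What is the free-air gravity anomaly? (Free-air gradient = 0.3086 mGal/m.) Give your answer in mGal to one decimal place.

Free-air correction = 0.3086 × -312.3 = -96.38 mGal
Free-air anomaly = 980417.19 − 980510.31 + (-96.38) = -189.50 mGal

-189.5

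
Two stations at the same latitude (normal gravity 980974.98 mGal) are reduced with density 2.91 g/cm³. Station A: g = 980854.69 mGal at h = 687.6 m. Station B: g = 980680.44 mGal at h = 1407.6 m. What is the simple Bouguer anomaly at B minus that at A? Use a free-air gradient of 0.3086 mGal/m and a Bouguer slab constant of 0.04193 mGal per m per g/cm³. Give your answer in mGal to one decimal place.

-39.9

Δg_SB(A) = 980854.69 − 980974.98 + 0.3086×687.6 − 0.04193×2.91×687.6 = 8.00 mGal
Δg_SB(B) = 980680.44 − 980974.98 + 0.3086×1407.6 − 0.04193×2.91×1407.6 = -31.90 mGal
Difference = -31.90 − (8.00) = -39.90 mGal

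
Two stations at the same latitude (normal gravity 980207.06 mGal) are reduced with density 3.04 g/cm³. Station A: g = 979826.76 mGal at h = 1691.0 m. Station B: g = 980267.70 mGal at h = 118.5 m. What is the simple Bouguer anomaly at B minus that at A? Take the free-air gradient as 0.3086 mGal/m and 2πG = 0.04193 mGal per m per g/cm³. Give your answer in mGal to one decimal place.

Δg_SB(A) = 979826.76 − 980207.06 + 0.3086×1691.0 − 0.04193×3.04×1691.0 = -74.00 mGal
Δg_SB(B) = 980267.70 − 980207.06 + 0.3086×118.5 − 0.04193×3.04×118.5 = 82.10 mGal
Difference = 82.10 − (-74.00) = 156.10 mGal

156.1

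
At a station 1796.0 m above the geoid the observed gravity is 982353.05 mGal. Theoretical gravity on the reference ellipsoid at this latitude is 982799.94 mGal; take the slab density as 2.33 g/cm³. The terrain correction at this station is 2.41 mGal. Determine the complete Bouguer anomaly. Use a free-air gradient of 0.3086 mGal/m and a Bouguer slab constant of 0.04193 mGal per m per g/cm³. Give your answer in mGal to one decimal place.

-65.7

Free-air correction = 0.3086 × 1796.0 = 554.25 mGal
Free-air anomaly = 982353.05 − 982799.94 + (554.25) = 107.36 mGal
Bouguer slab correction = 0.04193 × 2.33 × 1796.0 = 175.46 mGal
Simple Bouguer anomaly = 107.36 − (175.46) = -68.10 mGal
Complete Bouguer anomaly = -68.10 + 2.41 = -65.69 mGal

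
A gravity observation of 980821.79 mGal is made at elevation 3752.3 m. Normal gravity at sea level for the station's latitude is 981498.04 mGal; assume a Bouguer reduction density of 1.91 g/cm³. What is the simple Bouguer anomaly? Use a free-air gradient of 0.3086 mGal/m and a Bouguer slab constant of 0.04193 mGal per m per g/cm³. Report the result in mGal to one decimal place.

Free-air correction = 0.3086 × 3752.3 = 1157.96 mGal
Free-air anomaly = 980821.79 − 981498.04 + (1157.96) = 481.71 mGal
Bouguer slab correction = 0.04193 × 1.91 × 3752.3 = 300.51 mGal
Simple Bouguer anomaly = 481.71 − (300.51) = 181.20 mGal

181.2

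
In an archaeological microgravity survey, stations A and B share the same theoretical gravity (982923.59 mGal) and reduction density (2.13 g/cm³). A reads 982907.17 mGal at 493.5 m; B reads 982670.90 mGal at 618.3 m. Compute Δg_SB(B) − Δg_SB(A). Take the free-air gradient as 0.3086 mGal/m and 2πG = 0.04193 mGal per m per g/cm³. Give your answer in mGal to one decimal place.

Δg_SB(A) = 982907.17 − 982923.59 + 0.3086×493.5 − 0.04193×2.13×493.5 = 91.80 mGal
Δg_SB(B) = 982670.90 − 982923.59 + 0.3086×618.3 − 0.04193×2.13×618.3 = -117.10 mGal
Difference = -117.10 − (91.80) = -208.90 mGal

-208.9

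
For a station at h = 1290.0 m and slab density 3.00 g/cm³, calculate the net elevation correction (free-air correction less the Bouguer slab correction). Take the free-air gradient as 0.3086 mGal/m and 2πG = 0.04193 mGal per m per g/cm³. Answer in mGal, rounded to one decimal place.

235.8

Combined gradient = 0.3086 − 0.04193 × 3.00 = 0.1828100 mGal/m
Combined elevation correction = 0.1828100 × 1290.0 = 235.8 mGal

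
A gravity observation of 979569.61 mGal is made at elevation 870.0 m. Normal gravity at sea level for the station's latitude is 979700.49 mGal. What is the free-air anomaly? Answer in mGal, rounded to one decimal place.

Free-air correction = 0.3086 × 870.0 = 268.48 mGal
Free-air anomaly = 979569.61 − 979700.49 + (268.48) = 137.60 mGal

137.6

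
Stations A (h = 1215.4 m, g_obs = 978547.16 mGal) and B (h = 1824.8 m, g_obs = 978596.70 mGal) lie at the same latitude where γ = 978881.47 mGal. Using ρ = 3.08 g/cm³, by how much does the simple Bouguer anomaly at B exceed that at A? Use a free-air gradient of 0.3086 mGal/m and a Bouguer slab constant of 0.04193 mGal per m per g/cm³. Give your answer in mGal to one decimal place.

158.9

Δg_SB(A) = 978547.16 − 978881.47 + 0.3086×1215.4 − 0.04193×3.08×1215.4 = -116.20 mGal
Δg_SB(B) = 978596.70 − 978881.47 + 0.3086×1824.8 − 0.04193×3.08×1824.8 = 42.70 mGal
Difference = 42.70 − (-116.20) = 158.90 mGal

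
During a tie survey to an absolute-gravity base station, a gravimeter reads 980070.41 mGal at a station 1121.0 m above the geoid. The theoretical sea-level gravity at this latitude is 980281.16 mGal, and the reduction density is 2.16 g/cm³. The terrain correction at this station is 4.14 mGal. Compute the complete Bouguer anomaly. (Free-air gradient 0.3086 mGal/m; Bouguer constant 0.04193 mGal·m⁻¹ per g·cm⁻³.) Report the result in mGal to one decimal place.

Free-air correction = 0.3086 × 1121.0 = 345.94 mGal
Free-air anomaly = 980070.41 − 980281.16 + (345.94) = 135.19 mGal
Bouguer slab correction = 0.04193 × 2.16 × 1121.0 = 101.53 mGal
Simple Bouguer anomaly = 135.19 − (101.53) = 33.66 mGal
Complete Bouguer anomaly = 33.66 + 4.14 = 37.80 mGal

37.8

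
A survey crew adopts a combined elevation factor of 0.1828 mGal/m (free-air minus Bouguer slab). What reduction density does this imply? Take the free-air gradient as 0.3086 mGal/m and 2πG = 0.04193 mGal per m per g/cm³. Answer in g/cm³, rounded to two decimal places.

3.00

0.1828 = 0.3086 − 0.04193 × ρ
ρ = (0.3086 − 0.1828) / 0.04193 = 3.00 g/cm³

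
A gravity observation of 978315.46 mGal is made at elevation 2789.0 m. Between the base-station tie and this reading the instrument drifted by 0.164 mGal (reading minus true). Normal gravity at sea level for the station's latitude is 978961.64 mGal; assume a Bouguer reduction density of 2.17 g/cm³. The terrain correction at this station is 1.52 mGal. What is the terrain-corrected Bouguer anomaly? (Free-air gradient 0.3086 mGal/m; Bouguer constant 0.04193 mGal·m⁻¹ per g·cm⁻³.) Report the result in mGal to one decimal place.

-37.9

Drift-corrected reading = 978315.46 − (0.164) = 978315.296 mGal
Free-air correction = 0.3086 × 2789.0 = 860.69 mGal
Free-air anomaly = 978315.296 − 978961.64 + (860.69) = 214.346 mGal
Bouguer slab correction = 0.04193 × 2.17 × 2789.0 = 253.77 mGal
Simple Bouguer anomaly = 214.346 − (253.77) = -39.424 mGal
Complete Bouguer anomaly = -39.424 + 1.52 = -37.904 mGal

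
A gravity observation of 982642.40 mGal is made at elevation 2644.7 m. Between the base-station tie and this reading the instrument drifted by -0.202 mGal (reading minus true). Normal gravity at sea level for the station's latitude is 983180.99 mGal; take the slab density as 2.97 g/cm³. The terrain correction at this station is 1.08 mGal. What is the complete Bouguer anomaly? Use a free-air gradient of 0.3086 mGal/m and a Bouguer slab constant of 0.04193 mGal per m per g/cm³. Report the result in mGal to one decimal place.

-50.5

Drift-corrected reading = 982642.40 − (-0.202) = 982642.602 mGal
Free-air correction = 0.3086 × 2644.7 = 816.15 mGal
Free-air anomaly = 982642.602 − 983180.99 + (816.15) = 277.762 mGal
Bouguer slab correction = 0.04193 × 2.97 × 2644.7 = 329.35 mGal
Simple Bouguer anomaly = 277.762 − (329.35) = -51.588 mGal
Complete Bouguer anomaly = -51.588 + 1.08 = -50.508 mGal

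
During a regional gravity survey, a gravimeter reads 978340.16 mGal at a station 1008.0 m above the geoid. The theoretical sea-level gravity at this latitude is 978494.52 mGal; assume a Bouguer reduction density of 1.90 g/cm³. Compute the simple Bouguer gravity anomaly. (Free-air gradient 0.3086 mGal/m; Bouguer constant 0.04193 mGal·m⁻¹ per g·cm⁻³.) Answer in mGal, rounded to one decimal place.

Free-air correction = 0.3086 × 1008.0 = 311.07 mGal
Free-air anomaly = 978340.16 − 978494.52 + (311.07) = 156.71 mGal
Bouguer slab correction = 0.04193 × 1.90 × 1008.0 = 80.30 mGal
Simple Bouguer anomaly = 156.71 − (80.30) = 76.41 mGal

76.4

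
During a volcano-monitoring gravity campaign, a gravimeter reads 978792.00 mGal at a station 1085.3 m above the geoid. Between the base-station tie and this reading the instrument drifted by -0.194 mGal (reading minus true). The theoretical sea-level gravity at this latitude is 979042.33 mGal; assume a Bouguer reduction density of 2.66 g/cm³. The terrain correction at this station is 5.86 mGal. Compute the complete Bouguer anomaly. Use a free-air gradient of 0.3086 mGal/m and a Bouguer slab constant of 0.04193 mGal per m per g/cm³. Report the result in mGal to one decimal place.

Drift-corrected reading = 978792.00 − (-0.194) = 978792.194 mGal
Free-air correction = 0.3086 × 1085.3 = 334.92 mGal
Free-air anomaly = 978792.194 − 979042.33 + (334.92) = 84.784 mGal
Bouguer slab correction = 0.04193 × 2.66 × 1085.3 = 121.05 mGal
Simple Bouguer anomaly = 84.784 − (121.05) = -36.266 mGal
Complete Bouguer anomaly = -36.266 + 5.86 = -30.406 mGal

-30.4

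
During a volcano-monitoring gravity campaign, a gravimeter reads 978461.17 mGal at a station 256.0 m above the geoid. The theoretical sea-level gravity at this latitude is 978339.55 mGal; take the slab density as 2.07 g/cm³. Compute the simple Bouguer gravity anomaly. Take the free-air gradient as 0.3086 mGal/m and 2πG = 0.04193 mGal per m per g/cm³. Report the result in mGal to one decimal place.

Free-air correction = 0.3086 × 256.0 = 79.00 mGal
Free-air anomaly = 978461.17 − 978339.55 + (79.00) = 200.62 mGal
Bouguer slab correction = 0.04193 × 2.07 × 256.0 = 22.22 mGal
Simple Bouguer anomaly = 200.62 − (22.22) = 178.40 mGal

178.4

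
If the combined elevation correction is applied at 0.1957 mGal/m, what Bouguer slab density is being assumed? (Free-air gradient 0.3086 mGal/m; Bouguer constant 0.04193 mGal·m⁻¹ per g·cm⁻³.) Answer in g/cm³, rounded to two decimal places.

2.69

0.1957 = 0.3086 − 0.04193 × ρ
ρ = (0.3086 − 0.1957) / 0.04193 = 2.69 g/cm³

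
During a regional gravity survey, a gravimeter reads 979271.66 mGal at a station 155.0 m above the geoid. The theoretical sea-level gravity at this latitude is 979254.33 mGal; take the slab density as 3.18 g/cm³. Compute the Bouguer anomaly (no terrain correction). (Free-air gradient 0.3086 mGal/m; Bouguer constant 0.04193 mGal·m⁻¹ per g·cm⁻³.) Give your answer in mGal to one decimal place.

44.5

Free-air correction = 0.3086 × 155.0 = 47.83 mGal
Free-air anomaly = 979271.66 − 979254.33 + (47.83) = 65.16 mGal
Bouguer slab correction = 0.04193 × 3.18 × 155.0 = 20.67 mGal
Simple Bouguer anomaly = 65.16 − (20.67) = 44.49 mGal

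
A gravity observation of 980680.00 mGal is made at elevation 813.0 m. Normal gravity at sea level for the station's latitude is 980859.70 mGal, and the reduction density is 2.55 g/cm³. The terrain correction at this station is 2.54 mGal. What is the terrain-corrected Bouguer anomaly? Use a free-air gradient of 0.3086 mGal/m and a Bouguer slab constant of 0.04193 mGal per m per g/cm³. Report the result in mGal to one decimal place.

Free-air correction = 0.3086 × 813.0 = 250.89 mGal
Free-air anomaly = 980680.00 − 980859.70 + (250.89) = 71.19 mGal
Bouguer slab correction = 0.04193 × 2.55 × 813.0 = 86.93 mGal
Simple Bouguer anomaly = 71.19 − (86.93) = -15.74 mGal
Complete Bouguer anomaly = -15.74 + 2.54 = -13.20 mGal

-13.2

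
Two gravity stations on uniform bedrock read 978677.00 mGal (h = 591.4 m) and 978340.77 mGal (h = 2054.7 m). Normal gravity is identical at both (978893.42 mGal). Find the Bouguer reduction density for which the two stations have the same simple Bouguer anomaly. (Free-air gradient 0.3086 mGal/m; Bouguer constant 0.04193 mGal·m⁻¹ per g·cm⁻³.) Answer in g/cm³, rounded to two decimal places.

Δg_obs = 978340.77 − 978677.00 = -336.23 mGal over Δh = 2054.7 − 591.4 = 1463.3 m
Equal Bouguer anomalies ⇒ Δg_obs + (0.3086 − 0.04193ρ)·Δh = 0
0.3086 − 0.04193ρ = −Δg_obs/Δh = 0.22978
ρ = (0.3086 − 0.22978) / 0.04193 = 1.88 g/cm³

1.88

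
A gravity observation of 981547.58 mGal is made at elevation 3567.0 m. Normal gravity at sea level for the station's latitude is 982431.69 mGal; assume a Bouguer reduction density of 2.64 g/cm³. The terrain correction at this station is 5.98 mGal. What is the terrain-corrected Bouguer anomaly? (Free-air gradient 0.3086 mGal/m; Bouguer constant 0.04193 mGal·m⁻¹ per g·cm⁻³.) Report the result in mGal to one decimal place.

Free-air correction = 0.3086 × 3567.0 = 1100.78 mGal
Free-air anomaly = 981547.58 − 982431.69 + (1100.78) = 216.67 mGal
Bouguer slab correction = 0.04193 × 2.64 × 3567.0 = 394.85 mGal
Simple Bouguer anomaly = 216.67 − (394.85) = -178.18 mGal
Complete Bouguer anomaly = -178.18 + 5.98 = -172.20 mGal

-172.2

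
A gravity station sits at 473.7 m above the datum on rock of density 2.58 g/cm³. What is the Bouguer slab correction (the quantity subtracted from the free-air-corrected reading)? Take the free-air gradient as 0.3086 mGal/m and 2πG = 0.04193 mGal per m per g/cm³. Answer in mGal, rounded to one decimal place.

51.2

Bouguer slab correction = 0.04193 × 2.58 × 473.7 = 51.2 mGal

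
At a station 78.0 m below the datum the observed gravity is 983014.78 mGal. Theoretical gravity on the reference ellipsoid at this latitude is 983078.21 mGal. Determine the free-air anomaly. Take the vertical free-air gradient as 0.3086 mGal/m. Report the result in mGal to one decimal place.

Free-air correction = 0.3086 × -78.0 = -24.07 mGal
Free-air anomaly = 983014.78 − 983078.21 + (-24.07) = -87.50 mGal

-87.5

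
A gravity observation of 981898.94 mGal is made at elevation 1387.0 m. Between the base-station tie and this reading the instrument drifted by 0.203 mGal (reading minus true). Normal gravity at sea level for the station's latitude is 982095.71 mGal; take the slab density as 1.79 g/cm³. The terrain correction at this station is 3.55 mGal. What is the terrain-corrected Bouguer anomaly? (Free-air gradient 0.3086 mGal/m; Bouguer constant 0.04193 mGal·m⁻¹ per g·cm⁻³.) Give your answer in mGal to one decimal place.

Drift-corrected reading = 981898.94 − (0.203) = 981898.737 mGal
Free-air correction = 0.3086 × 1387.0 = 428.03 mGal
Free-air anomaly = 981898.737 − 982095.71 + (428.03) = 231.057 mGal
Bouguer slab correction = 0.04193 × 1.79 × 1387.0 = 104.10 mGal
Simple Bouguer anomaly = 231.057 − (104.10) = 126.957 mGal
Complete Bouguer anomaly = 126.957 + 3.55 = 130.507 mGal

130.5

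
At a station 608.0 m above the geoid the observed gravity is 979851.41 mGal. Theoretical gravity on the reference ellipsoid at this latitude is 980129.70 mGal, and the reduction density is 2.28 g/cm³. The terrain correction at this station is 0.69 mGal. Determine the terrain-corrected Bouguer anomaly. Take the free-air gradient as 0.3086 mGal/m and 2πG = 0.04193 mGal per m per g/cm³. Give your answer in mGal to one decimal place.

-148.1

Free-air correction = 0.3086 × 608.0 = 187.63 mGal
Free-air anomaly = 979851.41 − 980129.70 + (187.63) = -90.66 mGal
Bouguer slab correction = 0.04193 × 2.28 × 608.0 = 58.13 mGal
Simple Bouguer anomaly = -90.66 − (58.13) = -148.79 mGal
Complete Bouguer anomaly = -148.79 + 0.69 = -148.10 mGal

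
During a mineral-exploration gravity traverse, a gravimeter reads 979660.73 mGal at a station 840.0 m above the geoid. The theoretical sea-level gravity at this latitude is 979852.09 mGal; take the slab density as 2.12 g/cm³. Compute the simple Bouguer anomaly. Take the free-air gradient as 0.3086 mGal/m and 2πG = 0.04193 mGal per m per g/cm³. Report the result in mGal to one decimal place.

-6.8

Free-air correction = 0.3086 × 840.0 = 259.22 mGal
Free-air anomaly = 979660.73 − 979852.09 + (259.22) = 67.86 mGal
Bouguer slab correction = 0.04193 × 2.12 × 840.0 = 74.67 mGal
Simple Bouguer anomaly = 67.86 − (74.67) = -6.81 mGal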